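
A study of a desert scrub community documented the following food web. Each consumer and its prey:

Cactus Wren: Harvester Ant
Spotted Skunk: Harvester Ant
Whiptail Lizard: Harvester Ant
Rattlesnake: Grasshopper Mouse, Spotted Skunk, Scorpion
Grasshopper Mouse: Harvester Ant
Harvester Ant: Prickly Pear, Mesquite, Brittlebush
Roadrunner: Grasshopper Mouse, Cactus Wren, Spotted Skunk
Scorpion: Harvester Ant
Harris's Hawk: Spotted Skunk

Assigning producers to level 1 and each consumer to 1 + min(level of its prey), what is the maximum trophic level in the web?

4

Producers (level 1): Prickly Pear, Mesquite, Brittlebush.
Following each consumer down to its lowest-level prey: Prickly Pear → Harvester Ant → Grasshopper Mouse → Roadrunner (levels 1 through 4).
All prey of Roadrunner (Grasshopper Mouse 3, Cactus Wren 3, Spotted Skunk 3) are at level 3 or above, so Roadrunner is at level 1 + 3 = 4.
Every consumer has at least one prey at level 3 or below, so none exceeds level 4.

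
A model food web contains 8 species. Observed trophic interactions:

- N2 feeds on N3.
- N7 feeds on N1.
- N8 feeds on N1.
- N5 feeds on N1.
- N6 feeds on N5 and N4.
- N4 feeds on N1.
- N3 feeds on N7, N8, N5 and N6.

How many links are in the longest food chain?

One longest chain: N1 → N4 → N6 → N3 → N2.
It has 5 species and 4 links.

4 links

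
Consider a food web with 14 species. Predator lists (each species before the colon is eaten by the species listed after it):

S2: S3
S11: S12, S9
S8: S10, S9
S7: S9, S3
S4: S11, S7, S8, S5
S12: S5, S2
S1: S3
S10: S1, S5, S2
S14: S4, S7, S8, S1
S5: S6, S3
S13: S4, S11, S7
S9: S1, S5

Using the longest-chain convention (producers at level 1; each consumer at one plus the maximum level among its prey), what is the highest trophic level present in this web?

Producers (level 1): S13, S14.
S13 → S4 → S11 → S9 → S5 → S6 gives S6 level 6.
No species has a prey at level 6, so no species reaches level 7.

6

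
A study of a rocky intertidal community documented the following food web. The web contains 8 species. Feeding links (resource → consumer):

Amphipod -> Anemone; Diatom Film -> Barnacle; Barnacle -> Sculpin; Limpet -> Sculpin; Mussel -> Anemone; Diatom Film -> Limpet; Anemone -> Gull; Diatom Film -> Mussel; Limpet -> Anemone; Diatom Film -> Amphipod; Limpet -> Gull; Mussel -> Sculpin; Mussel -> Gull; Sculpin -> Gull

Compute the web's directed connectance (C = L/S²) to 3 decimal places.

The web has S = 8 species and L = 14 feeding links.
C = L / S² = 14 / 64 = 0.2188 ≈ 0.219.

C = 0.219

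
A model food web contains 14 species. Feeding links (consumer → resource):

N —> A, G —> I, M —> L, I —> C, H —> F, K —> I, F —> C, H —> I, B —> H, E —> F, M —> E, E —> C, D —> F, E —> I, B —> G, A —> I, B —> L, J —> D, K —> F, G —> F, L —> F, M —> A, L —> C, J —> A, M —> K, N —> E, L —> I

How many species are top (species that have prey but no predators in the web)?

4

Top species (has prey, but nothing eats it): N, B, J, M.
Count: 4.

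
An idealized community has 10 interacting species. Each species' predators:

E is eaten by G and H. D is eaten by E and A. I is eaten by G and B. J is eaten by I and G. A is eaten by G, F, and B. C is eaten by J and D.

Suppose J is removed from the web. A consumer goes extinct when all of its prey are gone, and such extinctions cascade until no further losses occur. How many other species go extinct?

Remove J.
Round 1: I (all prey gone) → extinct.
No further losses. Total secondary extinctions: 1.

1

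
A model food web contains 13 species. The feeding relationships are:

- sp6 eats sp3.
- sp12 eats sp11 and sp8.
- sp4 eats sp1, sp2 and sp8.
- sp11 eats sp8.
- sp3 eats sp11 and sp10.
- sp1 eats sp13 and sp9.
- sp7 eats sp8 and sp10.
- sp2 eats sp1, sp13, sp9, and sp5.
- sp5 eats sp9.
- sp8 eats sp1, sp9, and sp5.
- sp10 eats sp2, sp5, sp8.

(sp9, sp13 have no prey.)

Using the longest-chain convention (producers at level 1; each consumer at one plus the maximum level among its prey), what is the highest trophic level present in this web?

6

Producers (level 1): sp9, sp13.
sp9 → sp5 → sp8 → sp10 → sp3 → sp6 gives sp6 level 6.
No species has a prey at level 6, so no species reaches level 7.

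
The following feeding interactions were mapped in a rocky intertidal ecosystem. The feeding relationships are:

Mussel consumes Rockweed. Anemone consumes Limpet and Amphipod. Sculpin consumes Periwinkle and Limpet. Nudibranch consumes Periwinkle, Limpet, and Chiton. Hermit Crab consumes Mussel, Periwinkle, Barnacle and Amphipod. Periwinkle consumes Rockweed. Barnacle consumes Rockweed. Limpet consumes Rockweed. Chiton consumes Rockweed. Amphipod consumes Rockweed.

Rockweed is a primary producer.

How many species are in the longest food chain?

3 species

One longest chain: Rockweed → Amphipod → Anemone.
It has 3 species and 2 links.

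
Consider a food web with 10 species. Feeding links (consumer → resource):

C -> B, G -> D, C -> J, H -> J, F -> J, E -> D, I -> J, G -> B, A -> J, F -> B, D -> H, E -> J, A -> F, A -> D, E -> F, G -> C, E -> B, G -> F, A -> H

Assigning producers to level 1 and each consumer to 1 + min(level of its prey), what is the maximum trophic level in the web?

3

Producers (level 1): J, B.
Following each consumer down to its lowest-level prey: J → H → D (levels 1 through 3).
All prey of D (H 2) are at level 2 or above, so D is at level 1 + 2 = 3.
Every consumer has at least one prey at level 2 or below, so none exceeds level 3.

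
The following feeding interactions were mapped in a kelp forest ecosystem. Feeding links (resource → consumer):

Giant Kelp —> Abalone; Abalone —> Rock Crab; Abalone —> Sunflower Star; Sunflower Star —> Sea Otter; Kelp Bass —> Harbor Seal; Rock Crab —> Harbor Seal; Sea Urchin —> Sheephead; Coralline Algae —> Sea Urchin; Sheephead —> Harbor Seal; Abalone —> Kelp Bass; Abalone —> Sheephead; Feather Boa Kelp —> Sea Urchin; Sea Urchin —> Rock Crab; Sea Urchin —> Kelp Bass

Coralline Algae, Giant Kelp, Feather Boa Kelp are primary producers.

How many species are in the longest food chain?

4 species

One longest chain: Giant Kelp → Abalone → Sunflower Star → Sea Otter.
It has 4 species and 3 links.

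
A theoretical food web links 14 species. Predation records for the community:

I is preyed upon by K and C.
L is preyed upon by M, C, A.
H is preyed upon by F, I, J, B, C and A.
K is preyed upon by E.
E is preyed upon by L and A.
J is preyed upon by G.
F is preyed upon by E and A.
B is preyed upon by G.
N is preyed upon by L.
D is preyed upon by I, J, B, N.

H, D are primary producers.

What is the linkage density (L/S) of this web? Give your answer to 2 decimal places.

L/S = 1.64

There are L = 23 links among S = 14 species.
L/S = 23/14 = 1.6429 ≈ 1.64.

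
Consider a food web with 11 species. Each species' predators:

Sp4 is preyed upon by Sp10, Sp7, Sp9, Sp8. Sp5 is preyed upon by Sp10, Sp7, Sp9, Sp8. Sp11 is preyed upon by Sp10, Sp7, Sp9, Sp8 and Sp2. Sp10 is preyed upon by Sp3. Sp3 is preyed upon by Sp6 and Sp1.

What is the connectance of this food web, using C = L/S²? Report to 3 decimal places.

C = 0.132

The web has S = 11 species and L = 16 feeding links.
C = L / S² = 16 / 121 = 0.1322 ≈ 0.132.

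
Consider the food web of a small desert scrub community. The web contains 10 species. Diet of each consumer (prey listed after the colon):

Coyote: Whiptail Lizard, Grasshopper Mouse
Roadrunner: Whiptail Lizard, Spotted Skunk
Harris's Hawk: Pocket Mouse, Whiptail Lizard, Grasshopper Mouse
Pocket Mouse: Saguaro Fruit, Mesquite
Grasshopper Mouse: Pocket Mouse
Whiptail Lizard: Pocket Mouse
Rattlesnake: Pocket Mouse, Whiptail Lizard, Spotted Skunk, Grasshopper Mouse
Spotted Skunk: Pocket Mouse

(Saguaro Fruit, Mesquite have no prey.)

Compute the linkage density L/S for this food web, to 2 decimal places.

L/S = 1.60

There are L = 16 links among S = 10 species.
L/S = 16/10 = 1.6000 ≈ 1.60.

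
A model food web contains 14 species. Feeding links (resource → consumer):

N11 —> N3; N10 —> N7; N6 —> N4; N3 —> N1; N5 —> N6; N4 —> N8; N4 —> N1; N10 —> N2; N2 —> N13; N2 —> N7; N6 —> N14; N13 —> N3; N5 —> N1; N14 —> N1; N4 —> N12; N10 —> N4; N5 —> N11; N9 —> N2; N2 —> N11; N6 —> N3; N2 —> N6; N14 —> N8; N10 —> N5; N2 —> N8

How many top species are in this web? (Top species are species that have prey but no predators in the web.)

4

Top species (has prey, but nothing eats it): N7, N8, N12, N1.
Count: 4.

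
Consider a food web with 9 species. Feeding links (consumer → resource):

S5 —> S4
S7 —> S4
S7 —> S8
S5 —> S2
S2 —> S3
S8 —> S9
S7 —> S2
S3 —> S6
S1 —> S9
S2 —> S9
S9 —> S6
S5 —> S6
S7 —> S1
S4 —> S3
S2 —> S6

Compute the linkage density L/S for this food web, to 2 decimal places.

There are L = 15 links among S = 9 species.
L/S = 15/9 = 1.6667 ≈ 1.67.

L/S = 1.67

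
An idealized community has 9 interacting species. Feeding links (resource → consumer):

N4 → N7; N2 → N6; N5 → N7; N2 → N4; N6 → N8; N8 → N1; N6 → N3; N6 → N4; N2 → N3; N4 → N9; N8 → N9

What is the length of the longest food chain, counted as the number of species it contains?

One longest chain: N2 → N6 → N4 → N7.
It has 4 species and 3 links.

4 species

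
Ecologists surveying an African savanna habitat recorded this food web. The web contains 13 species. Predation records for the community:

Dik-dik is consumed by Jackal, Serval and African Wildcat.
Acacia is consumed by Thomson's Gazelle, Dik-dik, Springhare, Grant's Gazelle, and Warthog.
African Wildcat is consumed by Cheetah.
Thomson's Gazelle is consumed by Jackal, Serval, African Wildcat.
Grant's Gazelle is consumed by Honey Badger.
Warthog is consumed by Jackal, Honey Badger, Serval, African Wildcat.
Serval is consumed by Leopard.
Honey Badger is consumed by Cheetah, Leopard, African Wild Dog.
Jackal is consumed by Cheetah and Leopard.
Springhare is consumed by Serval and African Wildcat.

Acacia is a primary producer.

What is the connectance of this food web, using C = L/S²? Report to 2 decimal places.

C = 0.15

The web has S = 13 species and L = 25 feeding links.
C = L / S² = 25 / 169 = 0.1479 ≈ 0.15.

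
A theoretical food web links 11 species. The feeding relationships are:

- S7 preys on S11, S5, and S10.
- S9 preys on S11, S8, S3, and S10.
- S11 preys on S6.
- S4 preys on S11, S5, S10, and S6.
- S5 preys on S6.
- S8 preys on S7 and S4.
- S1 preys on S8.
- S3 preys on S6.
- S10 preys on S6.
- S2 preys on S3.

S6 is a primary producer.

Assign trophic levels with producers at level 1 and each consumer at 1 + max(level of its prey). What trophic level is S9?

S6 is a producer → level 1.
S10 eats S6 → level 2.
S4 eats S10 (level 2); other prey at levels: S6 1, S11 2, S5 2 → level 3.
S8 eats S4 (level 3); other prey at levels: S7 3 → level 4.
S9 eats S8 (level 4); other prey at levels: S10 2, S11 2, S3 2 → level 5.

Trophic level 5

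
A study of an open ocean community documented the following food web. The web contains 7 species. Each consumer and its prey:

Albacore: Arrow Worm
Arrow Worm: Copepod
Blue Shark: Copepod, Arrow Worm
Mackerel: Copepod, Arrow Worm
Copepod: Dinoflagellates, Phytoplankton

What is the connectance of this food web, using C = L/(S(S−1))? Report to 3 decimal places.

The web has S = 7 species and L = 8 feeding links.
C = L / (S(S−1)) = 8 / 42 = 0.1905 ≈ 0.190.

C = 0.190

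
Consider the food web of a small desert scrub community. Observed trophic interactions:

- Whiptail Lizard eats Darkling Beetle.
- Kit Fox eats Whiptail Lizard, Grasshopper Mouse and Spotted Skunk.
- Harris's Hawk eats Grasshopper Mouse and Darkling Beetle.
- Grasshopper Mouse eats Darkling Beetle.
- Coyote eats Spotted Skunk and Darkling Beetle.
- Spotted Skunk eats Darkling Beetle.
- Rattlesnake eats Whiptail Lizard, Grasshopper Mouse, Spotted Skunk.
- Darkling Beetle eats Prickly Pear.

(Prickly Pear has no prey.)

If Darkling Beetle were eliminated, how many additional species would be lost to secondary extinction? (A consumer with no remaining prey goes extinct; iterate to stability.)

7

Remove Darkling Beetle.
Round 1: Grasshopper Mouse (all prey gone), Whiptail Lizard (all prey gone), Spotted Skunk (all prey gone) → extinct.
Round 2: Harris's Hawk (all prey gone), Rattlesnake (all prey gone), Kit Fox (all prey gone), Coyote (all prey gone) → extinct.
No further losses. Total secondary extinctions: 7.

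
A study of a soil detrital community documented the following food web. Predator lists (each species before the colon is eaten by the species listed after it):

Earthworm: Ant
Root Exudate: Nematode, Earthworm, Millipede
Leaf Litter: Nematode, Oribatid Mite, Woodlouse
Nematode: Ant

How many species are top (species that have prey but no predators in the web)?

Top species (has prey, but nothing eats it): Oribatid Mite, Woodlouse, Millipede, Ant.
Count: 4.

4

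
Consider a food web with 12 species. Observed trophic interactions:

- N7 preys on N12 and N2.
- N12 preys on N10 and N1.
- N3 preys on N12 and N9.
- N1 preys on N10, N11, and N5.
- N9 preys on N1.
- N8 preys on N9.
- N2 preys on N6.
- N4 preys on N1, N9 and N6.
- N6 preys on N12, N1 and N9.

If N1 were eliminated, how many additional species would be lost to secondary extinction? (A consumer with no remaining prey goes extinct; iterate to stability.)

Remove N1.
Round 1: N9 (all prey gone) → extinct.
Round 2: N8 (all prey gone) → extinct.
No further losses. Total secondary extinctions: 2.

2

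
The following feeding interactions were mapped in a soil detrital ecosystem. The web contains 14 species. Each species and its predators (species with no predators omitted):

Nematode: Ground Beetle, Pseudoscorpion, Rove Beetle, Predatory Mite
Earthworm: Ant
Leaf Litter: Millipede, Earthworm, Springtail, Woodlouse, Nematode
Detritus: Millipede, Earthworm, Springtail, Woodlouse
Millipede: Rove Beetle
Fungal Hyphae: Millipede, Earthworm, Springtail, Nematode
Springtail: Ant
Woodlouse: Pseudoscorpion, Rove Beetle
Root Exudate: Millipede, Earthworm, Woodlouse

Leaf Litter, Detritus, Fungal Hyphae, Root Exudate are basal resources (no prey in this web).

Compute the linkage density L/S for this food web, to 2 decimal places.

There are L = 25 links among S = 14 species.
L/S = 25/14 = 1.7857 ≈ 1.79.

L/S = 1.79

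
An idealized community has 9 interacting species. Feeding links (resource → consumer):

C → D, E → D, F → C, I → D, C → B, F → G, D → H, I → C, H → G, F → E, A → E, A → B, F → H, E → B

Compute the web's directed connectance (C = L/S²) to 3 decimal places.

The web has S = 9 species and L = 14 feeding links.
C = L / S² = 14 / 81 = 0.1728 ≈ 0.173.

C = 0.173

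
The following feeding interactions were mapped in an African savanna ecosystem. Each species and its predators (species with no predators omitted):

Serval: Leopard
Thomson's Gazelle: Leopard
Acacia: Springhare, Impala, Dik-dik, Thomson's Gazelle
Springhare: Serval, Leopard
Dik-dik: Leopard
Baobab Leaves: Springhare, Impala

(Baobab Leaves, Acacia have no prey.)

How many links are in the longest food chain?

3 links

One longest chain: Baobab Leaves → Springhare → Serval → Leopard.
It has 4 species and 3 links.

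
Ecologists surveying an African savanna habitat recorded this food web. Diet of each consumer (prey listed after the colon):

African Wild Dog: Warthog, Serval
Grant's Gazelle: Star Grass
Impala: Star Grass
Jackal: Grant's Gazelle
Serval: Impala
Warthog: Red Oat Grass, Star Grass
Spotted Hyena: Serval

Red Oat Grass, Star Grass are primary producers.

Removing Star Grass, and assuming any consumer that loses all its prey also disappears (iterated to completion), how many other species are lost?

5

Remove Star Grass.
Round 1: Grant's Gazelle (all prey gone), Impala (all prey gone) → extinct.
Round 2: Serval (all prey gone), Jackal (all prey gone) → extinct.
Round 3: Spotted Hyena (all prey gone) → extinct.
No further losses. Total secondary extinctions: 5.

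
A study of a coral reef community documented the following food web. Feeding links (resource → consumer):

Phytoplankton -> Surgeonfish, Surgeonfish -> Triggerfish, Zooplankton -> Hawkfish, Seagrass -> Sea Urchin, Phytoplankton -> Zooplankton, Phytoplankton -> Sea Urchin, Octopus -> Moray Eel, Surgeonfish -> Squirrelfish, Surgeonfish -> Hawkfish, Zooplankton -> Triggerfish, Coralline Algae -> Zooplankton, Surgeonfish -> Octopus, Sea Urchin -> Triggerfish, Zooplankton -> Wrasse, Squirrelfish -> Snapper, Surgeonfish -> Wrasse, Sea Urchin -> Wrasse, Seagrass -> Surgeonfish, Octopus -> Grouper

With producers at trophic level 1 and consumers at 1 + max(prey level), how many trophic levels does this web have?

4

Producers (level 1): Seagrass, Phytoplankton, Coralline Algae.
Seagrass → Surgeonfish → Octopus → Moray Eel gives Moray Eel level 4.
No species has a prey at level 4, so no species reaches level 5.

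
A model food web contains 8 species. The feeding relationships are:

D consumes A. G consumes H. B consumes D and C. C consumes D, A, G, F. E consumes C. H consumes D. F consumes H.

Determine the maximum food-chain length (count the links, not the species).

One longest chain: A → D → H → G → C → B.
It has 6 species and 5 links.

5 links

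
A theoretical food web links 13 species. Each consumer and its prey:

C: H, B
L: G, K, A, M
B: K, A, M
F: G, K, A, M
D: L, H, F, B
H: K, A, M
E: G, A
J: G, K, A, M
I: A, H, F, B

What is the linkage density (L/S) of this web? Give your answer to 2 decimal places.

L/S = 2.31

There are L = 30 links among S = 13 species.
L/S = 30/13 = 2.3077 ≈ 2.31.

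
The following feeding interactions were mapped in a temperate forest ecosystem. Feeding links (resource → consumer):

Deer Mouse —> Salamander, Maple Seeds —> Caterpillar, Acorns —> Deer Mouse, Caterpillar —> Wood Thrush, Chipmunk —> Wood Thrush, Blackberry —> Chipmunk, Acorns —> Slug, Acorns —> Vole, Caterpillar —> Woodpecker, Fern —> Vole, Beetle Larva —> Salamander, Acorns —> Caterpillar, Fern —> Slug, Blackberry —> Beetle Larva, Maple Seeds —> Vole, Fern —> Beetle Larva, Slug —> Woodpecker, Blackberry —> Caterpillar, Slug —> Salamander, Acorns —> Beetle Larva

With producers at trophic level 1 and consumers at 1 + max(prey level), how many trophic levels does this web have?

3

Producers (level 1): Blackberry, Maple Seeds, Fern, Acorns.
Acorns → Deer Mouse → Salamander gives Salamander level 3.
No species has a prey at level 3, so no species reaches level 4.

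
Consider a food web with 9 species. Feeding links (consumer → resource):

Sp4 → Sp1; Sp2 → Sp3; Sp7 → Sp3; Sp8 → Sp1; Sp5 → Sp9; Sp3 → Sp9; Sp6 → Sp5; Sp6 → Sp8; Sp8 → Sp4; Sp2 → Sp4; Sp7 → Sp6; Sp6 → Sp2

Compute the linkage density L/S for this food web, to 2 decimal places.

L/S = 1.33

There are L = 12 links among S = 9 species.
L/S = 12/9 = 1.3333 ≈ 1.33.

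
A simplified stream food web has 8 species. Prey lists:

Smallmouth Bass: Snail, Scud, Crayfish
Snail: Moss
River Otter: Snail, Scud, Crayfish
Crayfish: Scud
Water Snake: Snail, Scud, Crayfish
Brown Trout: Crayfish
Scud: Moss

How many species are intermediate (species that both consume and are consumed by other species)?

Intermediate species (has both prey and predators): Snail, Scud, Crayfish.
Count: 3.

3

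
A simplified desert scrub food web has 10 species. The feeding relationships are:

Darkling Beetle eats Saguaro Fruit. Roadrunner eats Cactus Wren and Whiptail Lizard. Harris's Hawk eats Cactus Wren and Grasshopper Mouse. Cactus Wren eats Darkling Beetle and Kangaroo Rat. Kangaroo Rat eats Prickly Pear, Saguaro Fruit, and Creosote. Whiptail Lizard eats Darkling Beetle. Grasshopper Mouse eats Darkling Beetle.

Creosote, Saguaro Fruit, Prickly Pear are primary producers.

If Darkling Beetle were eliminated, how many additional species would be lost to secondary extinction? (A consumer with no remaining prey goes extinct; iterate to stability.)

2

Remove Darkling Beetle.
Round 1: Grasshopper Mouse (all prey gone), Whiptail Lizard (all prey gone) → extinct.
No further losses. Total secondary extinctions: 2.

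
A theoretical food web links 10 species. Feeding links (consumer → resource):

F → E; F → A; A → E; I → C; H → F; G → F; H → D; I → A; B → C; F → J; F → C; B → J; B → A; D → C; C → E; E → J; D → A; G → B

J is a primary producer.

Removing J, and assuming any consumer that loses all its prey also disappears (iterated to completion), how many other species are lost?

9

Remove J.
Round 1: E (all prey gone) → extinct.
Round 2: A (all prey gone), C (all prey gone) → extinct.
Round 3: I (all prey gone), D (all prey gone), B (all prey gone), F (all prey gone) → extinct.
Round 4: H (all prey gone), G (all prey gone) → extinct.
No further losses. Total secondary extinctions: 9.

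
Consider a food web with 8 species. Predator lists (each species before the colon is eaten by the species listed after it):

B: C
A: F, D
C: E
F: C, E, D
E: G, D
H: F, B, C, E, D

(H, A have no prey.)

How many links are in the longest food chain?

One longest chain: H → F → C → E → G.
It has 5 species and 4 links.

4 links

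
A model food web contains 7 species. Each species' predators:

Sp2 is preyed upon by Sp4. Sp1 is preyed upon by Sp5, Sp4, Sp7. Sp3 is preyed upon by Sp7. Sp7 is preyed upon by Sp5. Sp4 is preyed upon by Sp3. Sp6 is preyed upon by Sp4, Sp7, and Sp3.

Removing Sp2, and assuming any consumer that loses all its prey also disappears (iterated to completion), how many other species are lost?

0

Remove Sp2.
Every predator of it retains at least one other prey: Sp4 still has Sp6, Sp1.
No consumer loses all prey, so no secondary extinctions occur.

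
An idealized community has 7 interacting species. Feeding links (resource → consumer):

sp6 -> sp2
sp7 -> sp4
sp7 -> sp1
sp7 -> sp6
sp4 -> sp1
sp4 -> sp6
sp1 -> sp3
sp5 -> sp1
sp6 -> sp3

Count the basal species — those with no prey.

2

Basal species (no prey listed): sp7, sp5.
Count: 2.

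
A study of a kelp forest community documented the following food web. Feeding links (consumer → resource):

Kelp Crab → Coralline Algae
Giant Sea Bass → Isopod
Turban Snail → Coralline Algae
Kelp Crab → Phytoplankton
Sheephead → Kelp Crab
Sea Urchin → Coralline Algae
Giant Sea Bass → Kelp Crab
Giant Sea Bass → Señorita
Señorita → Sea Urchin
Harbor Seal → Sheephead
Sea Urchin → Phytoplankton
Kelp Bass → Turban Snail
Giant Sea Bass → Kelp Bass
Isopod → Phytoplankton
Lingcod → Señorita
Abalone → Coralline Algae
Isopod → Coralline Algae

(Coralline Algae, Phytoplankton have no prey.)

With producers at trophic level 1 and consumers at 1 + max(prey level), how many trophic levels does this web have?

Producers (level 1): Coralline Algae, Phytoplankton.
Coralline Algae → Kelp Crab → Sheephead → Harbor Seal gives Harbor Seal level 4.
No species has a prey at level 4, so no species reaches level 5.

4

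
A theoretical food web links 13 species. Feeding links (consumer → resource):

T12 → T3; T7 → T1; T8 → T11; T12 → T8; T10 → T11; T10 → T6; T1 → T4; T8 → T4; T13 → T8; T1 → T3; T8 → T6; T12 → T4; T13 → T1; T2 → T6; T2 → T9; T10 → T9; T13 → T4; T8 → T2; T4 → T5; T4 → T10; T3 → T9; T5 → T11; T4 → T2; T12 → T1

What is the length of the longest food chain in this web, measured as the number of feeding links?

One longest chain: T6 → T2 → T4 → T1 → T7.
It has 5 species and 4 links.

4 links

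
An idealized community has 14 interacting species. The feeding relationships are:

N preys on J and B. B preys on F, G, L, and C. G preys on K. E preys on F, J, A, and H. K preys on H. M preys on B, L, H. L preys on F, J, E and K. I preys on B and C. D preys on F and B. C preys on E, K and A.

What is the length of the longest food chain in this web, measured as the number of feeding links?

4 links

One longest chain: H → K → G → B → M.
It has 5 species and 4 links.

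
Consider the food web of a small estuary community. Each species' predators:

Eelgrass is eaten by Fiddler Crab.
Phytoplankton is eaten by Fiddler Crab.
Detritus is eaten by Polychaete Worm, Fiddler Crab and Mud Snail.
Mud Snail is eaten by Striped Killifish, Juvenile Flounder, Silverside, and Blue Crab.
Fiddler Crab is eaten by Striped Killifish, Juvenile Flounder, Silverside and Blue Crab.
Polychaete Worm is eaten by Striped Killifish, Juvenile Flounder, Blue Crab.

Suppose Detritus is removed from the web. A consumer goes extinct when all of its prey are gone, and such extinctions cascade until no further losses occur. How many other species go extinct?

2

Remove Detritus.
Round 1: Polychaete Worm (all prey gone), Mud Snail (all prey gone) → extinct.
No further losses. Total secondary extinctions: 2.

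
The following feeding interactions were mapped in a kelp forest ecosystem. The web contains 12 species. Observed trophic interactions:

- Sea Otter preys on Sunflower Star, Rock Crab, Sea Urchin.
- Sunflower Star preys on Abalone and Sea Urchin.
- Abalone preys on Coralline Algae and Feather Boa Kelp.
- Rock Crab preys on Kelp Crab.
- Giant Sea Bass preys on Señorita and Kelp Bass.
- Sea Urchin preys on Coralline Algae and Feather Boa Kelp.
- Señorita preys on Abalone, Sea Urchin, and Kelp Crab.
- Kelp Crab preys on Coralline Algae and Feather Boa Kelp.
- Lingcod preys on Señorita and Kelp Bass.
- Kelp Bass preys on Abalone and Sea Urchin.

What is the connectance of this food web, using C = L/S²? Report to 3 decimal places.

The web has S = 12 species and L = 21 feeding links.
C = L / S² = 21 / 144 = 0.1458 ≈ 0.146.

C = 0.146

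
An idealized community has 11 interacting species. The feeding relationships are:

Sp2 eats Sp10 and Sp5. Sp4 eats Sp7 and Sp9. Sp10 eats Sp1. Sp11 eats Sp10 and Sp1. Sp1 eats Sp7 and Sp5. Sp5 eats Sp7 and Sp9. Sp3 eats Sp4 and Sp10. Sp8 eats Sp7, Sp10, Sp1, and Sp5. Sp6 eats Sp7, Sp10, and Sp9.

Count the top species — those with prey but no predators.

5

Top species (has prey, but nothing eats it): Sp3, Sp2, Sp6, Sp8, Sp11.
Count: 5.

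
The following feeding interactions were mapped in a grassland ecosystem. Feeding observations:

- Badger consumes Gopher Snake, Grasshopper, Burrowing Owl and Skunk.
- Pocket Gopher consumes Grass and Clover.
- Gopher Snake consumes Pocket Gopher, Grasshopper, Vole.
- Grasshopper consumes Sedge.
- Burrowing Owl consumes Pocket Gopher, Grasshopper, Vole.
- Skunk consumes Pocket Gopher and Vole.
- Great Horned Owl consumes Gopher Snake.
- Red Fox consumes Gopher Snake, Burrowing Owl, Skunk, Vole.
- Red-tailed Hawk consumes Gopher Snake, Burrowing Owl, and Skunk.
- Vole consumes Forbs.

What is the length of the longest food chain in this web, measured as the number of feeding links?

3 links

One longest chain: Sedge → Grasshopper → Gopher Snake → Badger.
It has 4 species and 3 links.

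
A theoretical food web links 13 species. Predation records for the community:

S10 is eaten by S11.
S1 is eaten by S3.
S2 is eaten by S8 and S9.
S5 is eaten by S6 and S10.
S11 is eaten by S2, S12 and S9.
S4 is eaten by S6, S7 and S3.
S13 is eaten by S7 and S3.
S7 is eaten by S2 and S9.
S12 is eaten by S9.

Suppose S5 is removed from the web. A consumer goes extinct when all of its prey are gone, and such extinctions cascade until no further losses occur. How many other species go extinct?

Remove S5.
Round 1: S10 (all prey gone) → extinct.
Round 2: S11 (all prey gone) → extinct.
Round 3: S12 (all prey gone) → extinct.
No further losses. Total secondary extinctions: 3.

3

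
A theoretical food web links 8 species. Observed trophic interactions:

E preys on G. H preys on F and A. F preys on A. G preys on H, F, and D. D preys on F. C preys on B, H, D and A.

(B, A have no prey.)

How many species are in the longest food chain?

5 species

One longest chain: A → F → D → G → E.
It has 5 species and 4 links.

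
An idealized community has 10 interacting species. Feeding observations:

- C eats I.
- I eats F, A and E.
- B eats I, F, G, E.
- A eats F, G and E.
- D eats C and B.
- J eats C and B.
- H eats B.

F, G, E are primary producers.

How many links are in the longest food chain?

4 links

One longest chain: F → A → I → B → D.
It has 5 species and 4 links.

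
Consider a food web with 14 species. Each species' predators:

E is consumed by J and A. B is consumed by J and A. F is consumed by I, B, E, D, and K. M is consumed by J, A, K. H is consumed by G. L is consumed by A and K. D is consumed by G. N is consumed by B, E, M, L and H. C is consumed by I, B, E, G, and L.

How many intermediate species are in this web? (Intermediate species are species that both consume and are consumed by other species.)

6

Intermediate species (has both prey and predators): L, M, B, E, D, H.
Count: 6.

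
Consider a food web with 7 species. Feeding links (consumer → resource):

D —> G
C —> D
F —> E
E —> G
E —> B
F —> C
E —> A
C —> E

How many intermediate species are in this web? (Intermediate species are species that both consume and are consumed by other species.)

3

Intermediate species (has both prey and predators): E, D, C.
Count: 3.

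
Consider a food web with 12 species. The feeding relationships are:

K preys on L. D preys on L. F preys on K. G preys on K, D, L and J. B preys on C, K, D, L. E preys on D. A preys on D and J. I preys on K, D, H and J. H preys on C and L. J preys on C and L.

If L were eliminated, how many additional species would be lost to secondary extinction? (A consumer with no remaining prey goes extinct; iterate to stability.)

Remove L.
Round 1: K (all prey gone), D (all prey gone) → extinct.
Round 2: F (all prey gone), E (all prey gone) → extinct.
No further losses. Total secondary extinctions: 4.

4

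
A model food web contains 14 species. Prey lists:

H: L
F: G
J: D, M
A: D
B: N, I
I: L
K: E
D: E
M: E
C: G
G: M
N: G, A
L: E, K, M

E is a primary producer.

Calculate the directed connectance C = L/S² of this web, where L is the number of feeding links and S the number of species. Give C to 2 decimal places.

C = 0.09

The web has S = 14 species and L = 18 feeding links.
C = L / S² = 18 / 196 = 0.0918 ≈ 0.09.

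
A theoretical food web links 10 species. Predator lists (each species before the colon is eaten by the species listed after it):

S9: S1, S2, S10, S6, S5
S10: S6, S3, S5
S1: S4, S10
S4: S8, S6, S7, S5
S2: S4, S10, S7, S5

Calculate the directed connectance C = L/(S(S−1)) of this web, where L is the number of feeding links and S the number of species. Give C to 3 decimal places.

C = 0.200

The web has S = 10 species and L = 18 feeding links.
C = L / (S(S−1)) = 18 / 90 = 0.2000 ≈ 0.200.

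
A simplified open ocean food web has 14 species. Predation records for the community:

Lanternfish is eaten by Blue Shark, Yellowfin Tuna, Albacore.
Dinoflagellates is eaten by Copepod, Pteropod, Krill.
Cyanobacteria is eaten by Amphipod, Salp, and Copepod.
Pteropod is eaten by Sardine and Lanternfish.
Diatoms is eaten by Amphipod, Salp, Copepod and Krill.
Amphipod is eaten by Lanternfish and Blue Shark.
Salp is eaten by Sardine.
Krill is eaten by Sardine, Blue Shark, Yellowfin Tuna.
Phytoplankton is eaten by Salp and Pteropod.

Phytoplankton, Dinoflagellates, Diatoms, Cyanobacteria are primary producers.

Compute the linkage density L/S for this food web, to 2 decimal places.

L/S = 1.64

There are L = 23 links among S = 14 species.
L/S = 23/14 = 1.6429 ≈ 1.64.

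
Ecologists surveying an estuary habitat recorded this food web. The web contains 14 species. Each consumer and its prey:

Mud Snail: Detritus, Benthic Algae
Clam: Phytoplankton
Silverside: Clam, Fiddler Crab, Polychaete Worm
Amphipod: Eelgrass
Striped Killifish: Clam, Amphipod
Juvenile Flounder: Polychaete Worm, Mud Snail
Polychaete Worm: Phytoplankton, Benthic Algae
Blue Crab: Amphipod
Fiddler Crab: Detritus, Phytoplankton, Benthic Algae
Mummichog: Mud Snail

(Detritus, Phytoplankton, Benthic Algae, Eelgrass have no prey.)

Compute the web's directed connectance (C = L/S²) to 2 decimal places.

The web has S = 14 species and L = 18 feeding links.
C = L / S² = 18 / 196 = 0.0918 ≈ 0.09.

C = 0.09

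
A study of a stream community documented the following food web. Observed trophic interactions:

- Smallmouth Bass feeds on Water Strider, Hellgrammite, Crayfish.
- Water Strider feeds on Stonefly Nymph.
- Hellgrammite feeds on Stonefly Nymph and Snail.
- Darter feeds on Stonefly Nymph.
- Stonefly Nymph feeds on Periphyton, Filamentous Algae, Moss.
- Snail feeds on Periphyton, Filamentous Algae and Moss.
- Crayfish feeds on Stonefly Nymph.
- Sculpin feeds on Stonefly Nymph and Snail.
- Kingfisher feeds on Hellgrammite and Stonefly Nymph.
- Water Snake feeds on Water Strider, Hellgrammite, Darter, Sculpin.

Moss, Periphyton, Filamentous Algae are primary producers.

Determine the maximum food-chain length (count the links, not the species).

3 links

One longest chain: Moss → Snail → Hellgrammite → Kingfisher.
It has 4 species and 3 links.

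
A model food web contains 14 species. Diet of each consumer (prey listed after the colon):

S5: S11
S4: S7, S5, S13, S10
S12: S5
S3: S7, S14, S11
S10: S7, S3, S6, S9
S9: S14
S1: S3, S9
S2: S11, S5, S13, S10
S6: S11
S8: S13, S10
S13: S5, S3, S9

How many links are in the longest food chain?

3 links

One longest chain: S7 → S3 → S10 → S4.
It has 4 species and 3 links.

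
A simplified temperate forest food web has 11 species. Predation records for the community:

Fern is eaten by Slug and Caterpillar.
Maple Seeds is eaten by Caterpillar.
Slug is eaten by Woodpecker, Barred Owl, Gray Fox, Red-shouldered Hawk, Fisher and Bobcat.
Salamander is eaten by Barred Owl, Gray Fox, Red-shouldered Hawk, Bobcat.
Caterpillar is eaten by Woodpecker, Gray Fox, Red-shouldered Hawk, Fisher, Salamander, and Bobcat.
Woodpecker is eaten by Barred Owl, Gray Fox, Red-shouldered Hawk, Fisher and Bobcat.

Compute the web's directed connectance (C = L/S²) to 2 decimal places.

The web has S = 11 species and L = 24 feeding links.
C = L / S² = 24 / 121 = 0.1983 ≈ 0.20.

C = 0.20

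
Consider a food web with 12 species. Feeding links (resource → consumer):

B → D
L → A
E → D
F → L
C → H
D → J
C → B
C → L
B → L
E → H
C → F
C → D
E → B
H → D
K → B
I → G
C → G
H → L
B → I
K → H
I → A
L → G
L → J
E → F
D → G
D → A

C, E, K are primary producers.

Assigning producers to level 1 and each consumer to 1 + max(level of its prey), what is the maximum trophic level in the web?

4

Producers (level 1): C, E, K.
C → B → L → J gives J level 4.
No species has a prey at level 4, so no species reaches level 5.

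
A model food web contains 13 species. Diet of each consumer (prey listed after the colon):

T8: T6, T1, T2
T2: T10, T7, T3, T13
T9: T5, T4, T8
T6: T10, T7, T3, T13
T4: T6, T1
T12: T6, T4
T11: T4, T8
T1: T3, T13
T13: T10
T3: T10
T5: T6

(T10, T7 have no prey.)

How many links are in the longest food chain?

4 links

One longest chain: T10 → T3 → T6 → T4 → T11.
It has 5 species and 4 links.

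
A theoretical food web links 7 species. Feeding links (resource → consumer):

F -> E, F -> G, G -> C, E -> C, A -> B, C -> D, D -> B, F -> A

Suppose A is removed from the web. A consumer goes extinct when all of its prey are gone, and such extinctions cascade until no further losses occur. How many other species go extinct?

Remove A.
Every predator of it retains at least one other prey: B still has D.
No consumer loses all prey, so no secondary extinctions occur.

0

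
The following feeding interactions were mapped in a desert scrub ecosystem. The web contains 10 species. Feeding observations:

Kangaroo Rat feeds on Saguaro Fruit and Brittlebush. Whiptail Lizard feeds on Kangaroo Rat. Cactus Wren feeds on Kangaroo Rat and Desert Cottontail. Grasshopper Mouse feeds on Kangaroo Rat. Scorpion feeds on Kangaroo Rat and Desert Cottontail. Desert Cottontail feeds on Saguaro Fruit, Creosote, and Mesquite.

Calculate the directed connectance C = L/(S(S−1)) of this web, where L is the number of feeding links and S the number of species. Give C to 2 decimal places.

C = 0.12

The web has S = 10 species and L = 11 feeding links.
C = L / (S(S−1)) = 11 / 90 = 0.1222 ≈ 0.12.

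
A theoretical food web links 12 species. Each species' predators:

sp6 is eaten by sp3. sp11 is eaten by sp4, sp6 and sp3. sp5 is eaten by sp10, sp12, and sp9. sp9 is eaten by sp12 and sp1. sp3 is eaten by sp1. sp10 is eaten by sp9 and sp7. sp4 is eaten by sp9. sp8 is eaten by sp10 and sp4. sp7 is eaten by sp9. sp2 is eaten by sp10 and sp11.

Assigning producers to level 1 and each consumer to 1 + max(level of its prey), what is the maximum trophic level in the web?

5

Producers (level 1): sp8, sp5, sp2.
sp2 → sp11 → sp4 → sp9 → sp12 gives sp12 level 5.
No species has a prey at level 5, so no species reaches level 6.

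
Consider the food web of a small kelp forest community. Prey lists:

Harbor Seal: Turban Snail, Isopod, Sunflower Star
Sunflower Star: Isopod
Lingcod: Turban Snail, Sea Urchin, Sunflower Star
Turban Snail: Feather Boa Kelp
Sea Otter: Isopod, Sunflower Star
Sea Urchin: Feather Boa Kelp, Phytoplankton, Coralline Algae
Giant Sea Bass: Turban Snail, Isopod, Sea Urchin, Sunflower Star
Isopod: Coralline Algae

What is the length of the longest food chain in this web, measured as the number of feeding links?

3 links

One longest chain: Coralline Algae → Isopod → Sunflower Star → Lingcod.
It has 4 species and 3 links.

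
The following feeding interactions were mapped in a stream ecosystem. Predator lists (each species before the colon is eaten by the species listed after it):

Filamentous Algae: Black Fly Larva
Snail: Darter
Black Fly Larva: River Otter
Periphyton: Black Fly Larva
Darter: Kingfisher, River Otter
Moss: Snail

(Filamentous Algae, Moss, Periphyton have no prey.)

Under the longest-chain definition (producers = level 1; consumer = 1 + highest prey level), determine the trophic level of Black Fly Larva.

Filamentous Algae is a producer → level 1.
Black Fly Larva eats Filamentous Algae (level 1); other prey at levels: Periphyton 1 → level 2.

Trophic level 2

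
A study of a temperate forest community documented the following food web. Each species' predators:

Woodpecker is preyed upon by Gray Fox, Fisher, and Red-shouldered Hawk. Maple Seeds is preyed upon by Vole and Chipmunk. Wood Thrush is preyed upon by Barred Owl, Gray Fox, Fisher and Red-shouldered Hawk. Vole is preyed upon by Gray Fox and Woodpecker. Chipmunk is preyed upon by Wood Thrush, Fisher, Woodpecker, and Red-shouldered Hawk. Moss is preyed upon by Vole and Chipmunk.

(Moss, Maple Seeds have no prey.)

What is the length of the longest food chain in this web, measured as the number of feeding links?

One longest chain: Moss → Chipmunk → Wood Thrush → Barred Owl.
It has 4 species and 3 links.

3 links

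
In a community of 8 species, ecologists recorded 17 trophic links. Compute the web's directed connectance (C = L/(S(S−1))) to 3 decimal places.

The web has S = 8 species and L = 17 feeding links.
C = L / (S(S−1)) = 17 / 56 = 0.3036 ≈ 0.304.

C = 0.304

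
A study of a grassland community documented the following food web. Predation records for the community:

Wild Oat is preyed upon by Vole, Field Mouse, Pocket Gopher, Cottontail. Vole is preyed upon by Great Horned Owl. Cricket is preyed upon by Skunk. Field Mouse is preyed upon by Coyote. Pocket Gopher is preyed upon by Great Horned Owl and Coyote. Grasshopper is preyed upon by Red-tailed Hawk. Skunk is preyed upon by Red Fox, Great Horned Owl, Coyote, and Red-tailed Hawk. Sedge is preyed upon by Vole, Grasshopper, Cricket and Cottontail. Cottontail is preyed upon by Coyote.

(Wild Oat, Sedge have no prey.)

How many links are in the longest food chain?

One longest chain: Sedge → Cricket → Skunk → Red Fox.
It has 4 species and 3 links.

3 links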